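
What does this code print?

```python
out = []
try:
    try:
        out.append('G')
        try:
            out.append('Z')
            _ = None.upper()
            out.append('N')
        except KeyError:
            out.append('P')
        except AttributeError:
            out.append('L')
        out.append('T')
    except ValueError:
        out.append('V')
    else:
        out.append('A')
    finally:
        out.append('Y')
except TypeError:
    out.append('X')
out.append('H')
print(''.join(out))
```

Execution trace: 'G' (try body) → 'Z' (inner try body) → 'L' (inner except AttributeError) → 'T' (try body, no exception) → 'A' (else) → 'Y' (finally) → 'H' (after the try/except). Output: GZLTAYH

Answer: GZLTAYH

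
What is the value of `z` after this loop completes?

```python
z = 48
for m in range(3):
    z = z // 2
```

Halve 3 times: 48 // 2^3 = 6
`z` takes the values: 48 → 24 → 12 → 6

Answer: 6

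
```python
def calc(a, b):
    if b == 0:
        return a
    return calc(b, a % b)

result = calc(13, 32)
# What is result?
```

calc(13, 32) -> calc(32, 13) -> calc(13, 6) -> calc(6, 1) -> calc(1, 0) -> 1

Answer: 1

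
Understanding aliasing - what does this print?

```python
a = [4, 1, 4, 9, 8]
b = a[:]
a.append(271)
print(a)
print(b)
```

Key concept: slice [:] creates copy.
Step by step:
`a = [4, 1, 4, 9, 8]` → a = [4, 1, 4, 9, 8]
`b = a[:]` → b = [4, 1, 4, 9, 8]
`a.append(271)` → a = [4, 1, 4, 9, 8, 271]
`print(a)` → prints [4, 1, 4, 9, 8, 271]
`print(b)` → prints [4, 1, 4, 9, 8]

Answer:
[4, 1, 4, 9, 8, 271]
[4, 1, 4, 9, 8]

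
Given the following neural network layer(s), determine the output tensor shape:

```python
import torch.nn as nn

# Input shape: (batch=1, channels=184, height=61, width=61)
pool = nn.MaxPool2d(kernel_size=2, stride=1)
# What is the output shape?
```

Input: (1, 184, 61, 61) -> Output: (1, 184, 60, 60)

Answer: (1, 184, 60, 60)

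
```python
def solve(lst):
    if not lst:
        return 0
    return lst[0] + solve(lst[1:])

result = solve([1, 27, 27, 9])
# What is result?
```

1 + 27 + 27 + 9 + 0 = 64

Answer: 64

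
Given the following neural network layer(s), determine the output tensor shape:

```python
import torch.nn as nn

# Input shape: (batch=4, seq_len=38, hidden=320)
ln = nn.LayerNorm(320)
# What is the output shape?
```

Input: (4, 38, 320) -> Output: (4, 38, 320)

Answer: (4, 38, 320)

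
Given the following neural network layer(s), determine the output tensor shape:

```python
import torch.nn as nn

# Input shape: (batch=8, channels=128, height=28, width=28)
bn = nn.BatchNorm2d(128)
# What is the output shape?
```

Input: (8, 128, 28, 28) -> Output: (8, 128, 28, 28)

Answer: (8, 128, 28, 28)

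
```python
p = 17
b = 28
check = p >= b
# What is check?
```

Trace:
`p = 17` → p = 17
`b = 28` → b = 28
`check = p >= b` → check = False
So check = False

Answer: False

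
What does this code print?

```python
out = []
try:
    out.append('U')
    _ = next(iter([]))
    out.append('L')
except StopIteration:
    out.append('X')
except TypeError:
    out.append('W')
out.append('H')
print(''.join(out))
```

Execution trace: 'U' (try body) → 'X' (except StopIteration) → 'H' (after the try/except). Output: UXH

Answer: UXH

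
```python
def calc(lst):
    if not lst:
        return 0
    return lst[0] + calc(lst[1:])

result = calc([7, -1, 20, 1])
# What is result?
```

7 + (-1) + 20 + 1 + 0 = 27

Answer: 27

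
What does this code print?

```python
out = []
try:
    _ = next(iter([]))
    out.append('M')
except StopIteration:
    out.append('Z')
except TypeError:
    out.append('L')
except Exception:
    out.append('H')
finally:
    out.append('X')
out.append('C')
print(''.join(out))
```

Execution trace: 'Z' (except StopIteration) → 'X' (finally) → 'C' (after the try/except). Output: ZXC

Answer: ZXC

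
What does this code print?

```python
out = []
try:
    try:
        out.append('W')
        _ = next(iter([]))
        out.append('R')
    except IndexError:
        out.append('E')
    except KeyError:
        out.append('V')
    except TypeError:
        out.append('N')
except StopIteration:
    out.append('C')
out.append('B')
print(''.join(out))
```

Execution trace: 'W' (inner try body) → 'C' (outer except StopIteration) → 'B' (after the try/except). Output: WCB

Answer: WCB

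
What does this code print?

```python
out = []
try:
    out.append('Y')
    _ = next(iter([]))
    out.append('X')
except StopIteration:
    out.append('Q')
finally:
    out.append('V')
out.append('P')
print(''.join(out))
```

Execution trace: 'Y' (try body) → 'Q' (except StopIteration) → 'V' (finally) → 'P' (after the try/except). Output: YQVP

Answer: YQVP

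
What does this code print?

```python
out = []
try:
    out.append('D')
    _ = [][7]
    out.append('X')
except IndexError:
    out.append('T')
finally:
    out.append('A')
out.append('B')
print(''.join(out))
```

Execution trace: 'D' (try body) → 'T' (except IndexError) → 'A' (finally) → 'B' (after the try/except). Output: DTAB

Answer: DTAB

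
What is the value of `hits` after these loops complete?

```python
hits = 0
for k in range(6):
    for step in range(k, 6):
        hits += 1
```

Upper triangle: 6 + 5 + ... + 1
`hits` takes the values: 0 → 1 → 2 → 3 → 4 → 5 → 6 → 7 → 8 → 9 → 10 → 11 → 12 → 13 → 14 → 15 → 16 → 17 → 18 → 19 → 20 → 21

Answer: 21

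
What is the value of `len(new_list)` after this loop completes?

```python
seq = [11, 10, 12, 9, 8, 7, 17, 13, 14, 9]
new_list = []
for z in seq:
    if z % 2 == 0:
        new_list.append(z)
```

Count even numbers in [11, 10, 12, 9, 8, 7, 17, 13, 14, 9]
`new_list` takes the values: [] → [10] → [10, 12] → [10, 12, 8] → [10, 12, 8, 14]
So `len(new_list)` = 4

Answer: 4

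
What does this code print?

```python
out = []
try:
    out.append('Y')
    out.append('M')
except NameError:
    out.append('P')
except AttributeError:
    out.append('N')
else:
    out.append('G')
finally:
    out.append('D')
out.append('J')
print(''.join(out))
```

Execution trace: 'Y' (try body) → 'M' (try body, no exception) → 'G' (else) → 'D' (finally) → 'J' (after the try/except). Output: YMGDJ

Answer: YMGDJ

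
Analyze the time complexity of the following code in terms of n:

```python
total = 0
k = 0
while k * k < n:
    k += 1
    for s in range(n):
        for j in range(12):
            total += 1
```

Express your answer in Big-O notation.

Each loop level contributes: √n × n × 1. Multiplying the contributions gives O(n√n).

Answer: O(n√n)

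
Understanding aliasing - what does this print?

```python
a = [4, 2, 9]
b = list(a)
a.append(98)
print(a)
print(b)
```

Key concept: list() constructor creates copy.
Step by step:
`a = [4, 2, 9]` → a = [4, 2, 9]
`b = list(a)` → b = [4, 2, 9]
`a.append(98)` → a = [4, 2, 9, 98]
`print(a)` → prints [4, 2, 9, 98]
`print(b)` → prints [4, 2, 9]

Answer:
[4, 2, 9, 98]
[4, 2, 9]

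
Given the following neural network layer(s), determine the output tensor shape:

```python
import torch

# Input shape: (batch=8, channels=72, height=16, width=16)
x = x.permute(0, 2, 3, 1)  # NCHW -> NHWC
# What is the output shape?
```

Input: (8, 72, 16, 16) -> Output: (8, 16, 16, 72)

Answer: (8, 16, 16, 72)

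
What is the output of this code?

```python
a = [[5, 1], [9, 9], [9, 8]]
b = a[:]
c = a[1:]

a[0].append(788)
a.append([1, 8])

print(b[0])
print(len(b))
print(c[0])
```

Key concept: slice with nested mutation.
Step by step:
`a = [[5, 1], [9, 9], [9, 8]]` → a = [[5, 1], [9, 9], [9, 8]]
`b = a[:]` → b = [[5, 1], [9, 9], [9, 8]]
`c = a[1:]` → c = [[9, 9], [9, 8]]
`a[0].append(788)` → a = [[5, 1, 788], [9, 9], [9, 8]]; b = [[5, 1, 788], [9, 9], [9, 8]]
`a.append([1, 8])` → a = [[5, 1, 788], [9, 9], [9, 8], [1, 8]]
`print(b[0])` → prints [5, 1, 788]
`print(len(b))` → prints 3
`print(c[0])` → prints [9, 9]

Answer:
[5, 1, 788]
3
[9, 9]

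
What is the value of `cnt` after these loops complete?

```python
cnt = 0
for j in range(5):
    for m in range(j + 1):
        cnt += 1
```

Triangle: 1 + 2 + ... + 5
`cnt` takes the values: 0 → 1 → 2 → 3 → 4 → 5 → 6 → 7 → 8 → 9 → 10 → 11 → 12 → 13 → 14 → 15

Answer: 15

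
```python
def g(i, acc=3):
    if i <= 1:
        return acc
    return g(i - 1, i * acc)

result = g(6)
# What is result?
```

Accumulator trace (n, acc): (6, 3) -> (5, 18) -> (4, 90) -> (3, 360) -> (2, 1080) -> (1, 2160) -> return 2160

Answer: 2160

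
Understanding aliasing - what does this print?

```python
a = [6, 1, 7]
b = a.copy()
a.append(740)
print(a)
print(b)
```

Key concept: list.copy() creates independent copy.
Step by step:
`a = [6, 1, 7]` → a = [6, 1, 7]
`b = a.copy()` → b = [6, 1, 7]
`a.append(740)` → a = [6, 1, 7, 740]
`print(a)` → prints [6, 1, 7, 740]
`print(b)` → prints [6, 1, 7]

Answer:
[6, 1, 7, 740]
[6, 1, 7]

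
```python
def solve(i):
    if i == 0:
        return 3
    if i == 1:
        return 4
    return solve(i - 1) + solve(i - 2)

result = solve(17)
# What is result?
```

Build up from base cases: solve(0)=3, solve(1)=4, solve(2)=7, solve(3)=11, solve(4)=18, solve(5)=29, solve(6)=47, ..., solve(17)=9349

Answer: 9349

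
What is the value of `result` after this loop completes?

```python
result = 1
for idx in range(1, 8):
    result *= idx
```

7! = 5040
`result` takes the values: 1 → 2 → 6 → 24 → 120 → 720 → 5040

Answer: 5040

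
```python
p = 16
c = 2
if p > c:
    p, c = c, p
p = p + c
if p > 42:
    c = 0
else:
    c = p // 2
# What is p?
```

Trace:
`p = 16` → p = 16
`c = 2` → c = 2
`if p > c: ...` → p > c is True → p = 2; c = 16
`p = p + c` → p = 18
`if p > 42: ...` → p > 42 is False, take else branch → c = 9
So p = 18

Answer: 18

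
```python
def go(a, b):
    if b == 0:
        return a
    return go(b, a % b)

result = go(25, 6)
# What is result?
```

go(25, 6) -> go(6, 1) -> go(1, 0) -> 1

Answer: 1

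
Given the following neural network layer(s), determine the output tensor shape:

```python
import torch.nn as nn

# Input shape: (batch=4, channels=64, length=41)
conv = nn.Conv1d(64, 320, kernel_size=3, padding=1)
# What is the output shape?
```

Input: (4, 64, 41) -> Output: (4, 320, 41)

Answer: (4, 320, 41)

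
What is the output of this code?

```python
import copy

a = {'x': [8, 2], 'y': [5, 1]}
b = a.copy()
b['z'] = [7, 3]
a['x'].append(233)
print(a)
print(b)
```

Key concept: shallow copy of dict with mutable values.
Step by step:
`a = {'x': [8, 2], 'y': [5, 1]}` → a = {'x': [8, 2], 'y': [5, 1]}
`b = a.copy()` → b = {'x': [8, 2], 'y': [5, 1]}
`b['z'] = [7, 3]` → b = {'x': [8, 2], 'y': [5, 1], 'z': [7, 3]}
`a['x'].append(233)` → a = {'x': [8, 2, 233], 'y': [5, 1]}; b = {'x': [8, 2, 233], 'y': [5, 1], 'z': [7, 3]}
`print(a)` → prints {'x': [8, 2, 233], 'y': [5, 1]}
`print(b)` → prints {'x': [8, 2, 233], 'y': [5, 1], 'z': [7, 3]}

Answer:
{'x': [8, 2, 233], 'y': [5, 1]}
{'x': [8, 2, 233], 'y': [5, 1], 'z': [7, 3]}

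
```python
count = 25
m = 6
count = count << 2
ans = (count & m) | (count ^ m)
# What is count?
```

Trace:
`count = 25` → count = 25
`m = 6` → m = 6
`count = count << 2` → count = 100
`ans = (count & m) | (count ^ m)` → ans = 102
So count = 100

Answer: 100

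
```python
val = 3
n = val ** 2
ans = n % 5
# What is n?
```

Trace:
`val = 3` → val = 3
`n = val ** 2` → n = 9
`ans = n % 5` → ans = 4
So n = 9

Answer: 9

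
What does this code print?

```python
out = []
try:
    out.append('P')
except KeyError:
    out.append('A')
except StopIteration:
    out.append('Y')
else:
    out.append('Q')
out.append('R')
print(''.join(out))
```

Execution trace: 'P' (try body, no exception) → 'Q' (else) → 'R' (after the try/except). Output: PQR

Answer: PQR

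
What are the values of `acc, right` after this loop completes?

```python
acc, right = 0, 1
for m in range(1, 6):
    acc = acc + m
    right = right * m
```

Sum and factorial of 1 to 5
`acc, right` takes the values: (0, 1) → (1, 1) → (3, 1) → (3, 2) → (6, 2) → (6, 6) → (10, 6) → (10, 24) → (15, 24) → (15, 120)

Answer: 15, 120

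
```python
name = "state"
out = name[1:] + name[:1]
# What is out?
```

Trace:
`name = "state"` → name = 'state'
`out = name[1:] + name[:1]` → out = 'tates'
So out = 'tates'

Answer: 'tates'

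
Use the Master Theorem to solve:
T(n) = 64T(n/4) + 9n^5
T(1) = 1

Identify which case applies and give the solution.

a=64, b=4, f(n)=9n^5. log_4(64) = 3. Since c=5 > 3 and the regularity condition holds (64(n/4)^5 = (64/4^5)n^5 with 64/4^5 < 1), Case 3 applies: T(n) = Θ(f(n)) = O(n^5).

Answer: O(n^5) - Case 3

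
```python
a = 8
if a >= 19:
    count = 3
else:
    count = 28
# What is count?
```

Trace:
`a = 8` → a = 8
`if a >= 19: ...` → a >= 19 is False, take else branch → count = 28
So count = 28

Answer: 28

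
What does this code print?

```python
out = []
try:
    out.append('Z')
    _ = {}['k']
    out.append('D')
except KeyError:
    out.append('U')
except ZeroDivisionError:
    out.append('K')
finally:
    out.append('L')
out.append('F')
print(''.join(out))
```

Execution trace: 'Z' (try body) → 'U' (except KeyError) → 'L' (finally) → 'F' (after the try/except). Output: ZULF

Answer: ZULF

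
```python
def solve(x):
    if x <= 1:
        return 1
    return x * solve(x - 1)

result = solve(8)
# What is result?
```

solve(8) = 8 * 7 * 6 * 5 * 4 * 3 * 2 * 1 = 40320

Answer: 40320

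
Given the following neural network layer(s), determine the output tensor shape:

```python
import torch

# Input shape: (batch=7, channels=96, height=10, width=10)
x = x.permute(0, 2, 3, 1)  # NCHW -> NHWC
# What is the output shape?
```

Input: (7, 96, 10, 10) -> Output: (7, 10, 10, 96)

Answer: (7, 10, 10, 96)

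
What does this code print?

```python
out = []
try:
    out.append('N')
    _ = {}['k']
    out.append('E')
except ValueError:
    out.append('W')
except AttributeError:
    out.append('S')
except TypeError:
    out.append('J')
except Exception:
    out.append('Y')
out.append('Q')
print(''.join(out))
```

Execution trace: 'N' (try body) → 'Y' (except Exception) → 'Q' (after the try/except). Output: NYQ

Answer: NYQ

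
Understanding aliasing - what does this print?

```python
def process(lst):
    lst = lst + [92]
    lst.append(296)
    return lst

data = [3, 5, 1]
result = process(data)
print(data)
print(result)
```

Key concept: rebinding parameter vs mutation.
Step by step:
`data = [3, 5, 1]` → data = [3, 5, 1]
`result = process(data)` → result = [3, 5, 1, 92, 296]
`print(data)` → prints [3, 5, 1]
`print(result)` → prints [3, 5, 1, 92, 296]

Answer:
[3, 5, 1]
[3, 5, 1, 92, 296]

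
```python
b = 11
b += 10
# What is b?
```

Trace:
`b = 11` → b = 11
`b += 10` → b = 21
So b = 21

Answer: 21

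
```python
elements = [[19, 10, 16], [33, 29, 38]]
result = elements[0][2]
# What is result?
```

Trace:
`elements = [[19, 10, 16], [33, 29, 38]]` → elements = [[19, 10, 16], [33, 29, 38]]
`result = elements[0][2]` → result = 16
So result = 16

Answer: 16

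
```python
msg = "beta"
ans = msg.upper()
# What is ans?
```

Trace:
`msg = "beta"` → msg = 'beta'
`ans = msg.upper()` → ans = 'BETA'
So ans = 'BETA'

Answer: 'BETA'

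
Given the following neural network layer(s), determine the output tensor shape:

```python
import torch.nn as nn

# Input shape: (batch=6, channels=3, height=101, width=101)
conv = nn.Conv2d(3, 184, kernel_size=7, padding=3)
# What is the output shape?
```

Input: (6, 3, 101, 101) -> Output: (6, 184, 101, 101)

Answer: (6, 184, 101, 101)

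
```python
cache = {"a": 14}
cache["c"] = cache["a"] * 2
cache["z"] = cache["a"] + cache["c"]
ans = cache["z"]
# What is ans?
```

Trace:
`cache = {"a": 14}` → cache = {'a': 14}
`cache["c"] = cache["a"] * 2` → cache = {'a': 14, 'c': 28}
`cache["z"] = cache["a"] + cache["c"]` → cache = {'a': 14, 'c': 28, 'z': 42}
`ans = cache["z"]` → ans = 42
So ans = 42

Answer: 42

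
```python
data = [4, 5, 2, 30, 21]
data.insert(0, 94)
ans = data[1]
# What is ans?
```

Trace:
`data = [4, 5, 2, 30, 21]` → data = [4, 5, 2, 30, 21]
`data.insert(0, 94)` → data = [94, 4, 5, 2, 30, 21]
`ans = data[1]` → ans = 4
So ans = 4

Answer: 4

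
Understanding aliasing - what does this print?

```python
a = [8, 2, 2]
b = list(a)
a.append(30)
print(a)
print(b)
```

Key concept: list() constructor creates copy.
Step by step:
`a = [8, 2, 2]` → a = [8, 2, 2]
`b = list(a)` → b = [8, 2, 2]
`a.append(30)` → a = [8, 2, 2, 30]
`print(a)` → prints [8, 2, 2, 30]
`print(b)` → prints [8, 2, 2]

Answer:
[8, 2, 2, 30]
[8, 2, 2]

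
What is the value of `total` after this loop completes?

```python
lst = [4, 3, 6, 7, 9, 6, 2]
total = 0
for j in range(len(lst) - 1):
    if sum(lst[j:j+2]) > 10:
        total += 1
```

Count windows with sum > 10
`total` takes the values: 0 → 1 → 2 → 3

Answer: 3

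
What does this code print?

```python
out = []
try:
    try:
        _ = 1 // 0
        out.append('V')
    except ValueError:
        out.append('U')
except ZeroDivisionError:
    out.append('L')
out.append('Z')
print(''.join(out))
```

Execution trace: 'L' (outer except ZeroDivisionError) → 'Z' (after the try/except). Output: LZ

Answer: LZ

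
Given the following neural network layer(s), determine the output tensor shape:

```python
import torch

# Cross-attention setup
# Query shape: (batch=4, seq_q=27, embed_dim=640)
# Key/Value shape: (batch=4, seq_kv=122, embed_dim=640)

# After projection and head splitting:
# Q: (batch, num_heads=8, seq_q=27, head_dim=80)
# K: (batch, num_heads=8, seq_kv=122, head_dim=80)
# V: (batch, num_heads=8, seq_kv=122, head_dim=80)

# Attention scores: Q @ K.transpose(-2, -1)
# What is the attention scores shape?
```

Input: (4, 27, 640) -> Output: (4, 8, 27, 122)

Answer: (4, 8, 27, 122)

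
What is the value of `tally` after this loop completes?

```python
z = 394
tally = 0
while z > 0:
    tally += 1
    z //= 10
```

Count digits by repeated division by 10
`tally` takes the values: 0 → 1 → 2 → 3

Answer: 3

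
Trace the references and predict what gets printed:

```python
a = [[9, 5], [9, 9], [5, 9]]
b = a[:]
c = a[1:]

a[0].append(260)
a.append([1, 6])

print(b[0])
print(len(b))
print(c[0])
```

Key concept: slice with nested mutation.
Step by step:
`a = [[9, 5], [9, 9], [5, 9]]` → a = [[9, 5], [9, 9], [5, 9]]
`b = a[:]` → b = [[9, 5], [9, 9], [5, 9]]
`c = a[1:]` → c = [[9, 9], [5, 9]]
`a[0].append(260)` → a = [[9, 5, 260], [9, 9], [5, 9]]; b = [[9, 5, 260], [9, 9], [5, 9]]
`a.append([1, 6])` → a = [[9, 5, 260], [9, 9], [5, 9], [1, 6]]
`print(b[0])` → prints [9, 5, 260]
`print(len(b))` → prints 3
`print(c[0])` → prints [9, 9]

Answer:
[9, 5, 260]
3
[9, 9]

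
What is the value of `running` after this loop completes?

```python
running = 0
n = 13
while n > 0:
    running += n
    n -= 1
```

Sum 13 down to 1
`running` takes the values: 0 → 13 → 25 → 36 → 46 → 55 → 63 → 70 → 76 → 81 → 85 → 88 → 90 → 91

Answer: 91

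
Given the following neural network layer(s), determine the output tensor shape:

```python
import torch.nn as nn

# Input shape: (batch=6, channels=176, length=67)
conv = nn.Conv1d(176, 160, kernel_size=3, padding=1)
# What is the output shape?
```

Input: (6, 176, 67) -> Output: (6, 160, 67)

Answer: (6, 160, 67)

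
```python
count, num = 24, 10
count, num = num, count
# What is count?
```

Trace:
`count, num = 24, 10` → count = 24; num = 10
`count, num = num, count` → count = 10; num = 24
So count = 10

Answer: 10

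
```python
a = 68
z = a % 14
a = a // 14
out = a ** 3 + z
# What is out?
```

Trace:
`a = 68` → a = 68
`z = a % 14` → z = 12
`a = a // 14` → a = 4
`out = a ** 3 + z` → out = 76
So out = 76

Answer: 76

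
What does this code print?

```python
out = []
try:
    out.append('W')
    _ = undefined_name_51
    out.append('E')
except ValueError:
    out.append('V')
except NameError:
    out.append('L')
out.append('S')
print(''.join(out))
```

Execution trace: 'W' (try body) → 'L' (except NameError) → 'S' (after the try/except). Output: WLS

Answer: WLS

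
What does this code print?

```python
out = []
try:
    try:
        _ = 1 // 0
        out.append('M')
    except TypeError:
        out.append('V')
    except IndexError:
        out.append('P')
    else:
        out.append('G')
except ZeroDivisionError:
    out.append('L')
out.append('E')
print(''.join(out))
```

Execution trace: 'L' (outer except ZeroDivisionError) → 'E' (after the try/except). Output: LE

Answer: LE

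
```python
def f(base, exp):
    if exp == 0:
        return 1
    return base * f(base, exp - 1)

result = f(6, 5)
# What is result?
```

f(6, 5) = 6 * 6 * 6 * 6 * 6 = 7776

Answer: 7776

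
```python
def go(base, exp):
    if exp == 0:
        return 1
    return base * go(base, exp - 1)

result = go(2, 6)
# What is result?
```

go(2, 6) = 2 * 2 * 2 * 2 * 2 * 2 = 64

Answer: 64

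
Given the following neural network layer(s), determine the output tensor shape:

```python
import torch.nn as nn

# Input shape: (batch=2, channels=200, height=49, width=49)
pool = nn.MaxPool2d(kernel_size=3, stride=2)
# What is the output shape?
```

Input: (2, 200, 49, 49) -> Output: (2, 200, 24, 24)

Answer: (2, 200, 24, 24)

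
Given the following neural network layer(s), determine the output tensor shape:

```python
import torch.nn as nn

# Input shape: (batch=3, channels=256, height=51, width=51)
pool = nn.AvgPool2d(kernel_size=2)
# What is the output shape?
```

Input: (3, 256, 51, 51) -> Output: (3, 256, 25, 25)

Answer: (3, 256, 25, 25)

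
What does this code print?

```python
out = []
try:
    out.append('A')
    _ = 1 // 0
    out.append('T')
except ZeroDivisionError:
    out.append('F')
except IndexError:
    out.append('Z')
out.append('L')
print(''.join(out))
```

Execution trace: 'A' (try body) → 'F' (except ZeroDivisionError) → 'L' (after the try/except). Output: AFL

Answer: AFL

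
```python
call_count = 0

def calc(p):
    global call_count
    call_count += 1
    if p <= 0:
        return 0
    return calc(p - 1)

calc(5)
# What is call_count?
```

Linear recursion stepping by 1: 6 calls from p=5 down to ≤0.

Answer: 6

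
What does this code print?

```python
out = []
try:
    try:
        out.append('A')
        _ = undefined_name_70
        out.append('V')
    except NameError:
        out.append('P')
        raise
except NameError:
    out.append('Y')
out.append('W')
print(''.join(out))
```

Execution trace: 'A' (inner try body) → 'P' (inner except NameError) → 'Y' (outer except NameError) → 'W' (after the try/except). Output: APYW

Answer: APYW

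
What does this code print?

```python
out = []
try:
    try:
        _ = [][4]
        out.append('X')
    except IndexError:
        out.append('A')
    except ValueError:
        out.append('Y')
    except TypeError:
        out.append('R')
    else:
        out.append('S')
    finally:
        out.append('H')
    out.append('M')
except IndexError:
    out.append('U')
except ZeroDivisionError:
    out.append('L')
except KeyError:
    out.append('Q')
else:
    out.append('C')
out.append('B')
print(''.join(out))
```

Execution trace: 'A' (inner except IndexError) → 'H' (inner finally) → 'M' (try body, no exception) → 'C' (else) → 'B' (after the try/except). Output: AHMCB

Answer: AHMCB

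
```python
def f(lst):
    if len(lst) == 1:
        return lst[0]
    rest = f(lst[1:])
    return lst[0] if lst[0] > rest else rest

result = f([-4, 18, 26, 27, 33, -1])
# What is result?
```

Recursive max over [-4, 18, 26, 27, 33, -1] = 33

Answer: 33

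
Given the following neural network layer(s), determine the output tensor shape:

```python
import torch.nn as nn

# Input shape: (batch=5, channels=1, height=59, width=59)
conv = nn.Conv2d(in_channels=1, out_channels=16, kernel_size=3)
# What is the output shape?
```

Input: (5, 1, 59, 59) -> Output: (5, 16, 57, 57)

Answer: (5, 16, 57, 57)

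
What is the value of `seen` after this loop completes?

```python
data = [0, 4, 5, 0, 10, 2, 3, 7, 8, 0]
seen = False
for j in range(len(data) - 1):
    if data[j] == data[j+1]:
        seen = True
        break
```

Check consecutive duplicates in [0, 4, 5, 0, 10, 2, 3, 7, 8, 0]
`seen` takes the values: False

Answer: False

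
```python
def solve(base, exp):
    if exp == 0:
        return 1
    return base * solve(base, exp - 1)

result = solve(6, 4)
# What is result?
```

solve(6, 4) = 6 * 6 * 6 * 6 = 1296

Answer: 1296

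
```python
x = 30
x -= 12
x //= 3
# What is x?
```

Trace:
`x = 30` → x = 30
`x -= 12` → x = 18
`x //= 3` → x = 6
So x = 6

Answer: 6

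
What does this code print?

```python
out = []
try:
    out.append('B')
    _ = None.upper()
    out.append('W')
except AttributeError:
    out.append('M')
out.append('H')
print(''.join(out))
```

Execution trace: 'B' (try body) → 'M' (except AttributeError) → 'H' (after the try/except). Output: BMH

Answer: BMH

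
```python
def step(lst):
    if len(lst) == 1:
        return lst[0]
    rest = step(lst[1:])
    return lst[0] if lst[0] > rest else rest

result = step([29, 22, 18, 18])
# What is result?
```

Recursive max over [29, 22, 18, 18] = 29

Answer: 29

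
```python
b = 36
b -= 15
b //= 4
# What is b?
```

Trace:
`b = 36` → b = 36
`b -= 15` → b = 21
`b //= 4` → b = 5
So b = 5

Answer: 5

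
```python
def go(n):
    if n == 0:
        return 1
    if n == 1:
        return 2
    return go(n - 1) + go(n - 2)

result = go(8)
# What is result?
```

Build up from base cases: go(0)=1, go(1)=2, go(2)=3, go(3)=5, go(4)=8, go(5)=13, go(6)=21, ..., go(8)=55

Answer: 55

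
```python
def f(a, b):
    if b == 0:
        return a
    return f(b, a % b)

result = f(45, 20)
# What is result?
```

f(45, 20) -> f(20, 5) -> f(5, 0) -> 5

Answer: 5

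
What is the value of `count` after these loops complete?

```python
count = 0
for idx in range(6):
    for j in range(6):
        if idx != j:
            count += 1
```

6² - 6 (exclude diagonal)
`count` takes the values: 0 → 1 → 2 → 3 → 4 → 5 → 6 → 7 → 8 → 9 → 10 → 11 → 12 → 13 → 14 → 15 → 16 → 17 → 18 → 19 → 20 → 21 → 22 → 23 → 24 → 25 → 26 → 27 → 28 → 29 → 30

Answer: 30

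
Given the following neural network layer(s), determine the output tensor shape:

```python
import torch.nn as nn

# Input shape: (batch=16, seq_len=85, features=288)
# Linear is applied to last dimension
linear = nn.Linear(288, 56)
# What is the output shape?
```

Input: (16, 85, 288) -> Output: (16, 85, 56)

Answer: (16, 85, 56)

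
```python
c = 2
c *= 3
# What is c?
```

Trace:
`c = 2` → c = 2
`c *= 3` → c = 6
So c = 6

Answer: 6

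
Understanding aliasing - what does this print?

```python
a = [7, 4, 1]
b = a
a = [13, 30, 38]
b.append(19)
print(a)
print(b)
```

Key concept: rebinding vs mutation: a is rebound to a new list, b still points at the original.
Step by step:
`a = [7, 4, 1]` → a = [7, 4, 1]
`b = a` → b = [7, 4, 1] (same object as a)
`a = [13, 30, 38]` → a = [13, 30, 38]
`b.append(19)` → b = [7, 4, 1, 19]
`print(a)` → prints [13, 30, 38]
`print(b)` → prints [7, 4, 1, 19]

Answer:
[13, 30, 38]
[7, 4, 1, 19]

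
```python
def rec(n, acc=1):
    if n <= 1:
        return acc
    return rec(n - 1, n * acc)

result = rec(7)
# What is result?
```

Accumulator trace (n, acc): (7, 1) -> (6, 7) -> (5, 42) -> (4, 210) -> (3, 840) -> (2, 2520) -> (1, 5040) -> return 5040

Answer: 5040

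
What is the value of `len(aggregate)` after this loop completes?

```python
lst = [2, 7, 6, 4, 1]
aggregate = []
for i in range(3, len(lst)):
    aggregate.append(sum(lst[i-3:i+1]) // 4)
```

Number of 4-element averages
`aggregate` takes the values: [] → [4] → [4, 4]
So `len(aggregate)` = 2

Answer: 2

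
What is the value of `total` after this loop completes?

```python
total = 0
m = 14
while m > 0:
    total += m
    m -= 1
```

Sum 14 down to 1
`total` takes the values: 0 → 14 → 27 → 39 → 50 → 60 → 69 → 77 → 84 → 90 → 95 → 99 → 102 → 104 → 105

Answer: 105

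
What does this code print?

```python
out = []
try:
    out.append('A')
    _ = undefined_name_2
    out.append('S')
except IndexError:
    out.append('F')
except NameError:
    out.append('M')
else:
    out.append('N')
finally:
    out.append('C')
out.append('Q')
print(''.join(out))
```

Execution trace: 'A' (try body) → 'M' (except NameError) → 'C' (finally) → 'Q' (after the try/except). Output: AMCQ

Answer: AMCQ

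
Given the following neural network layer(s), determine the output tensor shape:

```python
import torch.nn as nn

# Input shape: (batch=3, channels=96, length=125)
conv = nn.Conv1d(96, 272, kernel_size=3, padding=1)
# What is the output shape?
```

Input: (3, 96, 125) -> Output: (3, 272, 125)

Answer: (3, 272, 125)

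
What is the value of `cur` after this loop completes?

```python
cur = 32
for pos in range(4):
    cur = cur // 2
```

Halve 4 times: 32 // 2^4 = 2
`cur` takes the values: 32 → 16 → 8 → 4 → 2

Answer: 2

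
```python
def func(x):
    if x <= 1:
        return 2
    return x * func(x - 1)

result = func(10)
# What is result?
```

func(10) = 10 * 9 * 8 * 7 * 6 * 5 * 4 * 3 * 2 * 2 = 7257600

Answer: 7257600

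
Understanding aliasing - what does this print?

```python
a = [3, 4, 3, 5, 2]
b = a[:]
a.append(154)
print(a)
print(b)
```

Key concept: slice [:] creates copy.
Step by step:
`a = [3, 4, 3, 5, 2]` → a = [3, 4, 3, 5, 2]
`b = a[:]` → b = [3, 4, 3, 5, 2]
`a.append(154)` → a = [3, 4, 3, 5, 2, 154]
`print(a)` → prints [3, 4, 3, 5, 2, 154]
`print(b)` → prints [3, 4, 3, 5, 2]

Answer:
[3, 4, 3, 5, 2, 154]
[3, 4, 3, 5, 2]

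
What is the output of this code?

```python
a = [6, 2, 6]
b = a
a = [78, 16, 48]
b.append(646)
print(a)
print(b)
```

Key concept: rebinding vs mutation: a is rebound to a new list, b still points at the original.
Step by step:
`a = [6, 2, 6]` → a = [6, 2, 6]
`b = a` → b = [6, 2, 6] (same object as a)
`a = [78, 16, 48]` → a = [78, 16, 48]
`b.append(646)` → b = [6, 2, 6, 646]
`print(a)` → prints [78, 16, 48]
`print(b)` → prints [6, 2, 6, 646]

Answer:
[78, 16, 48]
[6, 2, 6, 646]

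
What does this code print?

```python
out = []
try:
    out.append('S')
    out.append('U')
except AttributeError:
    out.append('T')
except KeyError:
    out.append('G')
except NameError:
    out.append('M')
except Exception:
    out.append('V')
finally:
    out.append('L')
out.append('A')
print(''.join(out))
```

Execution trace: 'S' (try body) → 'U' (try body, no exception) → 'L' (finally) → 'A' (after the try/except). Output: SULA

Answer: SULA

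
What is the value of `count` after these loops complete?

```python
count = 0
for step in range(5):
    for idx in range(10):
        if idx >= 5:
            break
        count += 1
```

Inner breaks at 5, outer runs 5 times
`count` takes the values: 0 → 1 → 2 → 3 → 4 → 5 → 6 → 7 → 8 → 9 → 10 → 11 → 12 → 13 → 14 → 15 → 16 → 17 → 18 → 19 → 20 → 21 → 22 → 23 → 24 → 25

Answer: 25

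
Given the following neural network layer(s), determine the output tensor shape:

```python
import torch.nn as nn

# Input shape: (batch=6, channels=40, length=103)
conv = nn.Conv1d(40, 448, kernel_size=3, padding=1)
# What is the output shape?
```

Input: (6, 40, 103) -> Output: (6, 448, 103)

Answer: (6, 448, 103)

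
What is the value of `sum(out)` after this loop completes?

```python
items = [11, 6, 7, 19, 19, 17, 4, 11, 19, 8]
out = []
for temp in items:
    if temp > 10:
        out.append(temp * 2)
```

Sum of doubled values > 10
`out` takes the values: [] → [22] → [22, 38] → [22, 38, 38] → [22, 38, 38, 34] → [22, 38, 38, 34, 22] → [22, 38, 38, 34, 22, 38]
So `sum(out)` = 192

Answer: 192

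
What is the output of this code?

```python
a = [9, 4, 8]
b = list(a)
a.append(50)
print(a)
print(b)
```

Key concept: list() constructor creates copy.
Step by step:
`a = [9, 4, 8]` → a = [9, 4, 8]
`b = list(a)` → b = [9, 4, 8]
`a.append(50)` → a = [9, 4, 8, 50]
`print(a)` → prints [9, 4, 8, 50]
`print(b)` → prints [9, 4, 8]

Answer:
[9, 4, 8, 50]
[9, 4, 8]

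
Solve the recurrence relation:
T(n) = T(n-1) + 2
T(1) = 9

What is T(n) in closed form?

Unrolling: T(n) = T(1) + 2·(n-1) = 9 + 2(n-1) = 2n + 7.

Answer: T(n) = 2n + 7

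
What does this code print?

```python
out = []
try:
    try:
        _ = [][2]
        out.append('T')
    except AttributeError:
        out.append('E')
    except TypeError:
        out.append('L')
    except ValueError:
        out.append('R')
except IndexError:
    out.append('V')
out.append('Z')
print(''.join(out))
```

Execution trace: 'V' (outer except IndexError) → 'Z' (after the try/except). Output: VZ

Answer: VZ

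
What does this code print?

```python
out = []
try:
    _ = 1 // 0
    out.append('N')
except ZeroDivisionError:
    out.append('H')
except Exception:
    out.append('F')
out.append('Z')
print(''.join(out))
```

Execution trace: 'H' (except ZeroDivisionError) → 'Z' (after the try/except). Output: HZ

Answer: HZ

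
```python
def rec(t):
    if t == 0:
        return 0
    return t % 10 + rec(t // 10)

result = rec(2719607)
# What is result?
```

Sum of digits of 2719607: 7 + 0 + 6 + 9 + 1 + 7 + 2 = 32

Answer: 32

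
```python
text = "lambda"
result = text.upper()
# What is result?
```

Trace:
`text = "lambda"` → text = 'lambda'
`result = text.upper()` → result = 'LAMBDA'
So result = 'LAMBDA'

Answer: 'LAMBDA'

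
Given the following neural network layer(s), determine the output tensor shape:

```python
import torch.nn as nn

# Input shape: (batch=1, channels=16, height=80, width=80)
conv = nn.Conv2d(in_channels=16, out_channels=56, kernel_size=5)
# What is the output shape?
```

Input: (1, 16, 80, 80) -> Output: (1, 56, 76, 76)

Answer: (1, 56, 76, 76)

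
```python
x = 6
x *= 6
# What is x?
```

Trace:
`x = 6` → x = 6
`x *= 6` → x = 36
So x = 36

Answer: 36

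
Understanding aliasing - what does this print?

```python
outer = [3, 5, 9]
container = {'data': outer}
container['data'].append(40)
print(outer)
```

Key concept: dict holds reference to list.
Step by step:
`outer = [3, 5, 9]` → outer = [3, 5, 9]
`container = {'data': outer}` → container = {'data': [3, 5, 9]}
`container['data'].append(40)` → outer = [3, 5, 9, 40]; container = {'data': [3, 5, 9, 40]}
`print(outer)` → prints [3, 5, 9, 40]

Answer: [3, 5, 9, 40]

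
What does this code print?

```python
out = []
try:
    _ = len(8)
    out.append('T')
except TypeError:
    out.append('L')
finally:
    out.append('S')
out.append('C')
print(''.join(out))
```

Execution trace: 'L' (except TypeError) → 'S' (finally) → 'C' (after the try/except). Output: LSC

Answer: LSC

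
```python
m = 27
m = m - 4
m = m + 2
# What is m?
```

Trace:
`m = 27` → m = 27
`m = m - 4` → m = 23
`m = m + 2` → m = 25
So m = 25

Answer: 25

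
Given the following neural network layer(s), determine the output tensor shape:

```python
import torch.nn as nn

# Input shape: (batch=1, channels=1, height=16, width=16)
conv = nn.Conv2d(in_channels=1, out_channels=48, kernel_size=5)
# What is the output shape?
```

Input: (1, 1, 16, 16) -> Output: (1, 48, 12, 12)

Answer: (1, 48, 12, 12)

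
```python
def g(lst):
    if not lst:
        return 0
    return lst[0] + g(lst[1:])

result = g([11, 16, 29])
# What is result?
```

11 + 16 + 29 + 0 = 56

Answer: 56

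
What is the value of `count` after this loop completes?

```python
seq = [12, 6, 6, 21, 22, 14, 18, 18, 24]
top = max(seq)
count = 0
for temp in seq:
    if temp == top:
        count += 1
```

Count of max value 24 in [12, 6, 6, 21, 22, 14, 18, 18, 24]
`count` takes the values: 0 → 1

Answer: 1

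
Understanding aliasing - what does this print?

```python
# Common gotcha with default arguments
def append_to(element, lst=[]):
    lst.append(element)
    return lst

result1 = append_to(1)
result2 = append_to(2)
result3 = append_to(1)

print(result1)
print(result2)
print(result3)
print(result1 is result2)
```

Key concept: mutable default argument gotcha.
Step by step:
`result1 = append_to(1)` → result1 = [1]
`result2 = append_to(2)` → result1 = [1, 2] (same object as result2); result2 = [1, 2] (same object as result1)
`result3 = append_to(1)` → result1 = [1, 2, 1] (same object as result2, result3); result2 = [1, 2, 1] (same object as result1, result3); result3 = [1, 2, 1] (same object as result1, result2)
`print(result1)` → prints [1, 2, 1]
`print(result2)` → prints [1, 2, 1]
`print(result3)` → prints [1, 2, 1]
`print(result1 is result2)` → prints True

Answer:
[1, 2, 1]
[1, 2, 1]
[1, 2, 1]
True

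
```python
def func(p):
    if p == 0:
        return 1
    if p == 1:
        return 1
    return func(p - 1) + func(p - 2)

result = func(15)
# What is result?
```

Build up from base cases: func(0)=1, func(1)=1, func(2)=2, func(3)=3, func(4)=5, func(5)=8, func(6)=13, ..., func(15)=987

Answer: 987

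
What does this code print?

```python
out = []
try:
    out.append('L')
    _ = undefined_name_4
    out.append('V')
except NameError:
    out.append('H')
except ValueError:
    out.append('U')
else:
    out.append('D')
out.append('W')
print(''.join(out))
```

Execution trace: 'L' (try body) → 'H' (except NameError) → 'W' (after the try/except). Output: LHW

Answer: LHW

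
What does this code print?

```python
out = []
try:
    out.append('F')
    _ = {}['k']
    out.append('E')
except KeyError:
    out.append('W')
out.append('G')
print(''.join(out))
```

Execution trace: 'F' (try body) → 'W' (except KeyError) → 'G' (after the try/except). Output: FWG

Answer: FWG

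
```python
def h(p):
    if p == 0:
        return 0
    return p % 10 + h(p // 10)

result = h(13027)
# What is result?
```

Sum of digits of 13027: 7 + 2 + 0 + 3 + 1 = 13

Answer: 13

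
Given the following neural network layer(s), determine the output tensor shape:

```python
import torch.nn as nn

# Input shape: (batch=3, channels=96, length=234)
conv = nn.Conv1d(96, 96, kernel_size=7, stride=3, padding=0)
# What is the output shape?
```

Input: (3, 96, 234) -> Output: (3, 96, 76)

Answer: (3, 96, 76)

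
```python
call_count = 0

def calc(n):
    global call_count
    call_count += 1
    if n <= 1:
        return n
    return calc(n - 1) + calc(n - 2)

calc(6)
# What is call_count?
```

Calls(n) = 1 + Calls(n-1) + Calls(n-2); Calls(0)=Calls(1)=1. For n=6 this gives 25.

Answer: 25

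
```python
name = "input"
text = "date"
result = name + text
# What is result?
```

Trace:
`name = "input"` → name = 'input'
`text = "date"` → text = 'date'
`result = name + text` → result = 'inputdate'
So result = 'inputdate'

Answer: 'inputdate'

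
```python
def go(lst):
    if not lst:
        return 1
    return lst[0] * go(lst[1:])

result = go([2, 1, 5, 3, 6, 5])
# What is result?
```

Product over [2, 1, 5, 3, 6, 5] = 2 * 1 * 5 * 3 * 6 * 5 = 900

Answer: 900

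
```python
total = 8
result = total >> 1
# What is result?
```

Trace:
`total = 8` → total = 8
`result = total >> 1` → result = 4
So result = 4

Answer: 4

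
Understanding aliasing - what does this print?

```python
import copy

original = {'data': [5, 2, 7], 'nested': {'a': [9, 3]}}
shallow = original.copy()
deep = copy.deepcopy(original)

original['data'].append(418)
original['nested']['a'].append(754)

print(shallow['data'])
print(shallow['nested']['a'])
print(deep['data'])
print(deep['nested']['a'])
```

Key concept: comparing shallow vs deep copy.
Step by step:
`original = {'data': [5, 2, 7], 'nested': {'a': [9, 3]}}` → original = {'data': [5, 2, 7], 'nested': {'a': [9, 3]}}
`shallow = original.copy()` → shallow = {'data': [5, 2, 7], 'nested': {'a': [9, 3]}}
`deep = copy.deepcopy(original)` → deep = {'data': [5, 2, 7], 'nested': {'a': [9, 3]}}
`original['data'].append(418)` → original = {'data': [5, 2, 7, 418], 'nested': {'a': [9, 3]}}; shallow = {'data': [5, 2, 7, 418], 'nested': {'a': [9, 3]}}
`original['nested']['a'].append(754)` → original = {'data': [5, 2, 7, 418], 'nested': {'a': [9, 3, 754]}}; shallow = {'data': [5, 2, 7, 418], 'nested': {'a': [9, 3, 754]}}
`print(shallow['data'])` → prints [5, 2, 7, 418]
`print(shallow['nested']['a'])` → prints [9, 3, 754]
`print(deep['data'])` → prints [5, 2, 7]
`print(deep['nested']['a'])` → prints [9, 3]

Answer:
[5, 2, 7, 418]
[9, 3, 754]
[5, 2, 7]
[9, 3]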